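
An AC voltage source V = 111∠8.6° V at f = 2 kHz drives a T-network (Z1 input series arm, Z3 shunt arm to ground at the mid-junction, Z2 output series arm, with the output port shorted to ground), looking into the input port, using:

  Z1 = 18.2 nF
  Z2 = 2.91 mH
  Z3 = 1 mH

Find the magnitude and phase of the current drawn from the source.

Step 1 — Angular frequency: ω = 2π·f = 2π·2000 = 1.257e+04 rad/s.
Step 2 — Component impedances:
  Z1: Z = 1/(jωC) = -j/(ω·C) = 0 - j4372 Ω
  Z2: Z = jωL = j·1.257e+04·0.00291 = 0 + j36.57 Ω
  Z3: Z = jωL = j·1.257e+04·0.001 = 0 + j12.57 Ω
Step 3 — With the output port shorted to ground, the output series arm Z2 runs from the junction to ground; the shunt arm Z3 also runs from the junction to ground. They appear in parallel: Z3 || Z2 = 0 + j9.352 Ω.
Step 4 — Series with input arm Z1: Z_in = Z1 + (Z3 || Z2) = 0 - j4363 Ω = 4363∠-90.0° Ω.
Step 5 — Source phasor: V = 111∠8.6° V = 109.8 + j16.6 V.
Step 6 — Ohm's law: I = V / Z_total = (109.8 + j16.6) / (0 - j4363) = -0.003804 + j0.02515 A.
Step 7 — Convert to polar: |I| = 0.02544 A, ∠I = 98.6°.

I = 0.02544∠98.6° A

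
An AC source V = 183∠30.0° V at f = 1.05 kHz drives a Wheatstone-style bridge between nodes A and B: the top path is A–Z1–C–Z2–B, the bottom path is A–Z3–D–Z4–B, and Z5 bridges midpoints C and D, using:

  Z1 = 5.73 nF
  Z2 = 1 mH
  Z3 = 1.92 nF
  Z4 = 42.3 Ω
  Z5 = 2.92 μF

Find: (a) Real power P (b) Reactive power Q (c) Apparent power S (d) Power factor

Step 1 — Angular frequency: ω = 2π·f = 2π·1050 = 6597 rad/s.
Step 2 — Component impedances:
  Z1: Z = 1/(jωC) = -j/(ω·C) = 0 - j2.645e+04 Ω
  Z2: Z = jωL = j·6597·0.001 = 0 + j6.597 Ω
  Z3: Z = 1/(jωC) = -j/(ω·C) = 0 - j7.895e+04 Ω
  Z4: Z = R = 42.3 Ω
  Z5: Z = 1/(jωC) = -j/(ω·C) = 0 - j51.91 Ω
Step 3 — Bridge requires nodal analysis (the Z5 bridge couples midpoints C and D, so the two paths cannot be reduced to a simple series/parallel combination). Setting node B to ground and injecting 1 A at node A, the 3-node admittance system at A, C, D solves to V_A = Z_AB = 0.4546 - j1.981e+04 Ω = 1.981e+04∠-90.0° Ω.
Step 4 — Source phasor: V = 183∠30.0° V = 158.5 + j91.5 V.
Step 5 — Current: I = V / Z = -0.004619 + j0.008 A = 0.009238∠120.0° A.
Step 6 — Complex power: S = V·I* = 3.88e-05 - j1.691 VA.
Step 7 — Real power: P = Re(S) = 3.88e-05 W.
Step 8 — Reactive power: Q = Im(S) = -1.691 VAR.
Step 9 — Apparent power: |S| = 1.691 VA.
Step 10 — Power factor: PF = P/|S| = 2.295e-05 (leading).

(a) P = 3.88e-05 W  (b) Q = -1.691 VAR  (c) S = 1.691 VA  (d) PF = 2.295e-05 (leading)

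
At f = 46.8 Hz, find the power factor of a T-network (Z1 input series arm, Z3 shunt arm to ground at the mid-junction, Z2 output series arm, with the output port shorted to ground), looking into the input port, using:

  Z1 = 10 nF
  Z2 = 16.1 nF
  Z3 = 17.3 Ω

Step 1 — Angular frequency: ω = 2π·f = 2π·46.8 = 294.1 rad/s.
Step 2 — Component impedances:
  Z1: Z = 1/(jωC) = -j/(ω·C) = 0 - j3.401e+05 Ω
  Z2: Z = 1/(jωC) = -j/(ω·C) = 0 - j2.112e+05 Ω
  Z3: Z = R = 17.3 Ω
Step 3 — With the output port shorted to ground, the output series arm Z2 runs from the junction to ground; the shunt arm Z3 also runs from the junction to ground. They appear in parallel: Z3 || Z2 = 17.3 - j0.001417 Ω.
Step 4 — Series with input arm Z1: Z_in = Z1 + (Z3 || Z2) = 17.3 - j3.401e+05 Ω = 3.401e+05∠-90.0° Ω.
Step 5 — Power factor: PF = cos(φ) = Re(Z)/|Z| = 17.3/3.401e+05 = 5.087e-05.
Step 6 — Type: Im(Z) = -3.401e+05 ⇒ leading (phase φ = -90.0°).

PF = 5.087e-05 (leading, φ = -90.0°)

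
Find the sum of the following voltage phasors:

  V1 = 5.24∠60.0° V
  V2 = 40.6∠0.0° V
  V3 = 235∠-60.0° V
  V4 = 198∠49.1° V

Step 1 — Convert each phasor to rectangular form:
  V1 = 5.24·(cos(60.0°) + j·sin(60.0°)) = 2.62 + j4.538 V
  V2 = 40.6·(cos(0.0°) + j·sin(0.0°)) = 40.6 V
  V3 = 235·(cos(-60.0°) + j·sin(-60.0°)) = 117.5 - j203.5 V
  V4 = 198·(cos(49.1°) + j·sin(49.1°)) = 129.6 + j149.7 V
Step 2 — Sum components: V_total = 290.4 - j49.32 V.
Step 3 — Convert to polar: |V_total| = 294.5 V, ∠V_total = -9.6°.

V_total = 294.5∠-9.6° V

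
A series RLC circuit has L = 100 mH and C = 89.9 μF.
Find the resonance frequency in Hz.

Step 1 — Resonance condition Im(Z)=0 gives ω₀ = 1/√(LC).
Step 2 — ω₀ = 1/√(0.1·8.99e-05) = 333.5 rad/s.
Step 3 — f₀ = ω₀/(2π) = 53.08 Hz.

f₀ = 53.08 Hz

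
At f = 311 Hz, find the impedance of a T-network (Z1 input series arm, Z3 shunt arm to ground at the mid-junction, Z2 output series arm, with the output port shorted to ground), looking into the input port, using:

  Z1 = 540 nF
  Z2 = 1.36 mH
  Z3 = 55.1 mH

Step 1 — Angular frequency: ω = 2π·f = 2π·311 = 1954 rad/s.
Step 2 — Component impedances:
  Z1: Z = 1/(jωC) = -j/(ω·C) = 0 - j947.7 Ω
  Z2: Z = jωL = j·1954·0.00136 = 0 + j2.658 Ω
  Z3: Z = jωL = j·1954·0.0551 = 0 + j107.7 Ω
Step 3 — With the output port shorted to ground, the output series arm Z2 runs from the junction to ground; the shunt arm Z3 also runs from the junction to ground. They appear in parallel: Z3 || Z2 = 0 + j2.594 Ω.
Step 4 — Series with input arm Z1: Z_in = Z1 + (Z3 || Z2) = 0 - j945.1 Ω = 945.1∠-90.0° Ω.

Z = 0 - j945.1 Ω = 945.1∠-90.0° Ω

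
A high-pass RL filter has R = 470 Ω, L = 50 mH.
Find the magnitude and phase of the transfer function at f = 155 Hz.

Step 1 — Angular frequency: ω = 2π·155 = 973.9 rad/s.
Step 2 — Transfer function: H(jω) = jωL/(R + jωL).
Step 3 — Numerator jωL = j·48.69; denominator R + jωL = 470 + j48.69.
Step 4 — H = 0.01062 + j0.1025.
Step 5 — Magnitude: |H| = 0.1031 (-19.7 dB); phase: φ = 84.1°.

|H| = 0.1031 (-19.7 dB), φ = 84.1°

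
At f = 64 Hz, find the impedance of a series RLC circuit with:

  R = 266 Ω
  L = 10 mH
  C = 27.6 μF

Step 1 — Angular frequency: ω = 2π·f = 2π·64 = 402.1 rad/s.
Step 2 — Component impedances:
  R: Z = R = 266 Ω
  L: Z = jωL = j·402.1·0.01 = 0 + j4.021 Ω
  C: Z = 1/(jωC) = -j/(ω·C) = 0 - j90.1 Ω
Step 3 — Series combination: Z_total = R + L + C = 266 - j86.08 Ω = 279.6∠-17.9° Ω.

Z = 266 - j86.08 Ω = 279.6∠-17.9° Ω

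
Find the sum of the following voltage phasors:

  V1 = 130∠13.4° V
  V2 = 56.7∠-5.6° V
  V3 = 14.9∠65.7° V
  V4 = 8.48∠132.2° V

Step 1 — Convert each phasor to rectangular form:
  V1 = 130·(cos(13.4°) + j·sin(13.4°)) = 126.5 + j30.13 V
  V2 = 56.7·(cos(-5.6°) + j·sin(-5.6°)) = 56.43 - j5.533 V
  V3 = 14.9·(cos(65.7°) + j·sin(65.7°)) = 6.132 + j13.58 V
  V4 = 8.48·(cos(132.2°) + j·sin(132.2°)) = -5.696 + j6.282 V
Step 2 — Sum components: V_total = 183.3 + j44.46 V.
Step 3 — Convert to polar: |V_total| = 188.6 V, ∠V_total = 13.6°.

V_total = 188.6∠13.6° V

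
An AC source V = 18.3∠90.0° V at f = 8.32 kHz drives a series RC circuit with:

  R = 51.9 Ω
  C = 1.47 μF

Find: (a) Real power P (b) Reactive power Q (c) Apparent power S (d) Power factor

Step 1 — Angular frequency: ω = 2π·f = 2π·8320 = 5.228e+04 rad/s.
Step 2 — Component impedances:
  R: Z = R = 51.9 Ω
  C: Z = 1/(jωC) = -j/(ω·C) = 0 - j13.01 Ω
Step 3 — Series combination: Z_total = R + C = 51.9 - j13.01 Ω = 53.51∠-14.1° Ω.
Step 4 — Source phasor: V = 18.3∠90.0° V = 0 + j18.3 V.
Step 5 — Current: I = V / Z = -0.08318 + j0.3317 A = 0.342∠104.1° A.
Step 6 — Complex power: S = V·I* = 6.071 - j1.522 VA.
Step 7 — Real power: P = Re(S) = 6.071 W.
Step 8 — Reactive power: Q = Im(S) = -1.522 VAR.
Step 9 — Apparent power: |S| = 6.259 VA.
Step 10 — Power factor: PF = P/|S| = 0.97 (leading).

(a) P = 6.071 W  (b) Q = -1.522 VAR  (c) S = 6.259 VA  (d) PF = 0.97 (leading)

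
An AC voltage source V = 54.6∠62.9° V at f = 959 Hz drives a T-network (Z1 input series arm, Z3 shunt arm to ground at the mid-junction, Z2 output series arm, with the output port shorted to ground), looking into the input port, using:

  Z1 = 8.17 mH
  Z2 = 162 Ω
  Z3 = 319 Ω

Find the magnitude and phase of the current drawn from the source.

Step 1 — Angular frequency: ω = 2π·f = 2π·959 = 6026 rad/s.
Step 2 — Component impedances:
  Z1: Z = jωL = j·6026·0.00817 = 0 + j49.23 Ω
  Z2: Z = R = 162 Ω
  Z3: Z = R = 319 Ω
Step 3 — With the output port shorted to ground, the output series arm Z2 runs from the junction to ground; the shunt arm Z3 also runs from the junction to ground. They appear in parallel: Z3 || Z2 = 107.4 Ω.
Step 4 — Series with input arm Z1: Z_in = Z1 + (Z3 || Z2) = 107.4 + j49.23 Ω = 118.2∠24.6° Ω.
Step 5 — Source phasor: V = 54.6∠62.9° V = 24.87 + j48.61 V.
Step 6 — Ohm's law: I = V / Z_total = (24.87 + j48.61) / (107.4 + j49.23) = 0.3627 + j0.2862 A.
Step 7 — Convert to polar: |I| = 0.462 A, ∠I = 38.3°.

I = 0.462∠38.3° A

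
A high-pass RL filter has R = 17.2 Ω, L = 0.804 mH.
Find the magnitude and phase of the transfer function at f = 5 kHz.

Step 1 — Angular frequency: ω = 2π·5000 = 3.142e+04 rad/s.
Step 2 — Transfer function: H(jω) = jωL/(R + jωL).
Step 3 — Numerator jωL = j·25.26; denominator R + jωL = 17.2 + j25.26.
Step 4 — H = 0.6832 + j0.4652.
Step 5 — Magnitude: |H| = 0.8266 (-1.7 dB); phase: φ = 34.3°.

|H| = 0.8266 (-1.7 dB), φ = 34.3°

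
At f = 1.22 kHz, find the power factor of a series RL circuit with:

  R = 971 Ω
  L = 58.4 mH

Step 1 — Angular frequency: ω = 2π·f = 2π·1220 = 7665 rad/s.
Step 2 — Component impedances:
  R: Z = R = 971 Ω
  L: Z = jωL = j·7665·0.0584 = 0 + j447.7 Ω
Step 3 — Series combination: Z_total = R + L = 971 + j447.7 Ω = 1069∠24.8° Ω.
Step 4 — Power factor: PF = cos(φ) = Re(Z)/|Z| = 971/1069.23 = 0.9081.
Step 5 — Type: Im(Z) = 447.7 ⇒ lagging (phase φ = 24.8°).

PF = 0.9081 (lagging, φ = 24.8°)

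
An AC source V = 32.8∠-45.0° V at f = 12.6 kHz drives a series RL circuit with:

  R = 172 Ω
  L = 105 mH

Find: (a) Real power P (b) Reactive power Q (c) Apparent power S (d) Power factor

Step 1 — Angular frequency: ω = 2π·f = 2π·1.26e+04 = 7.917e+04 rad/s.
Step 2 — Component impedances:
  R: Z = R = 172 Ω
  L: Z = jωL = j·7.917e+04·0.105 = 0 + j8313 Ω
Step 3 — Series combination: Z_total = R + L = 172 + j8313 Ω = 8314∠88.8° Ω.
Step 4 — Source phasor: V = 32.8∠-45.0° V = 23.19 - j23.19 V.
Step 5 — Current: I = V / Z = -0.002731 - j0.002847 A = 0.003945∠-133.8° A.
Step 6 — Complex power: S = V·I* = 0.002677 + j0.1294 VA.
Step 7 — Real power: P = Re(S) = 0.002677 W.
Step 8 — Reactive power: Q = Im(S) = 0.1294 VAR.
Step 9 — Apparent power: |S| = 0.1294 VA.
Step 10 — Power factor: PF = P/|S| = 0.02069 (lagging).

(a) P = 0.002677 W  (b) Q = 0.1294 VAR  (c) S = 0.1294 VA  (d) PF = 0.02069 (lagging)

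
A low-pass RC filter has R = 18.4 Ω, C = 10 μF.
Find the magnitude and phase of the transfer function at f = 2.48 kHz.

Step 1 — Angular frequency: ω = 2π·2480 = 1.558e+04 rad/s.
Step 2 — Transfer function: H(jω) = 1/(1 + jωRC).
Step 3 — Denominator: 1 + jωRC = 1 + j·1.558e+04·18.4·1e-05 = 1 + j2.867.
Step 4 — H = 0.1085 - j0.311.
Step 5 — Magnitude: |H| = 0.3293 (-9.6 dB); phase: φ = -70.8°.

|H| = 0.3293 (-9.6 dB), φ = -70.8°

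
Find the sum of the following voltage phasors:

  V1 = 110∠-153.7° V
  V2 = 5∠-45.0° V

Step 1 — Convert each phasor to rectangular form:
  V1 = 110·(cos(-153.7°) + j·sin(-153.7°)) = -98.61 - j48.74 V
  V2 = 5·(cos(-45.0°) + j·sin(-45.0°)) = 3.536 - j3.536 V
Step 2 — Sum components: V_total = -95.08 - j52.27 V.
Step 3 — Convert to polar: |V_total| = 108.5 V, ∠V_total = -151.2°.

V_total = 108.5∠-151.2° V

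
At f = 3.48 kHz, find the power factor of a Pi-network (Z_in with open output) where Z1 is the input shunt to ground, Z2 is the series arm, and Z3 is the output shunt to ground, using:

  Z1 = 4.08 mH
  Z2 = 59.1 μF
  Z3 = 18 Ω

Step 1 — Angular frequency: ω = 2π·f = 2π·3480 = 2.187e+04 rad/s.
Step 2 — Component impedances:
  Z1: Z = jωL = j·2.187e+04·0.00408 = 0 + j89.21 Ω
  Z2: Z = 1/(jωC) = -j/(ω·C) = 0 - j0.7738 Ω
  Z3: Z = R = 18 Ω
Step 3 — With open output, the series arm Z2 and the output shunt Z3 appear in series to ground: Z2 + Z3 = 18 - j0.7738 Ω.
Step 4 — Parallel with input shunt Z1: Z_in = Z1 || (Z2 + Z3) = 17.59 + j2.799 Ω = 17.81∠9.0° Ω.
Step 5 — Power factor: PF = cos(φ) = Re(Z)/|Z| = 17.59/17.81 = 0.9876.
Step 6 — Type: Im(Z) = 2.799 ⇒ lagging (phase φ = 9.0°).

PF = 0.9876 (lagging, φ = 9.0°)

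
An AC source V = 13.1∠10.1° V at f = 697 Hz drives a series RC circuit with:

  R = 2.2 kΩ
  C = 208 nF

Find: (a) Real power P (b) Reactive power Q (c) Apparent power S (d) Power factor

Step 1 — Angular frequency: ω = 2π·f = 2π·697 = 4379 rad/s.
Step 2 — Component impedances:
  R: Z = R = 2200 Ω
  C: Z = 1/(jωC) = -j/(ω·C) = 0 - j1098 Ω
Step 3 — Series combination: Z_total = R + C = 2200 - j1098 Ω = 2459∠-26.5° Ω.
Step 4 — Source phasor: V = 13.1∠10.1° V = 12.9 + j2.297 V.
Step 5 — Current: I = V / Z = 0.004276 + j0.003178 A = 0.005328∠36.6° A.
Step 6 — Complex power: S = V·I* = 0.06245 - j0.03116 VA.
Step 7 — Real power: P = Re(S) = 0.06245 W.
Step 8 — Reactive power: Q = Im(S) = -0.03116 VAR.
Step 9 — Apparent power: |S| = 0.0698 VA.
Step 10 — Power factor: PF = P/|S| = 0.8948 (leading).

(a) P = 0.06245 W  (b) Q = -0.03116 VAR  (c) S = 0.0698 VA  (d) PF = 0.8948 (leading)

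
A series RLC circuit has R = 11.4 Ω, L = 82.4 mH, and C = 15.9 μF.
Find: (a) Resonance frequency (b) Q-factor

Step 1 — Resonance condition Im(Z)=0 gives ω₀ = 1/√(LC).
Step 2 — ω₀ = 1/√(0.0824·1.59e-05) = 873.7 rad/s.
Step 3 — f₀ = ω₀/(2π) = 139 Hz.
Step 4 — Series Q: Q = ω₀L/R = 873.7·0.0824/11.4 = 6.315.

(a) f₀ = 139 Hz  (b) Q = 6.315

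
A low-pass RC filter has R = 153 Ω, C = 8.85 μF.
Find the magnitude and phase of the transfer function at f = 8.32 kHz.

Step 1 — Angular frequency: ω = 2π·8320 = 5.228e+04 rad/s.
Step 2 — Transfer function: H(jω) = 1/(1 + jωRC).
Step 3 — Denominator: 1 + jωRC = 1 + j·5.228e+04·153·8.85e-06 = 1 + j70.78.
Step 4 — H = 0.0001995 - j0.01412.
Step 5 — Magnitude: |H| = 0.01413 (-37.0 dB); phase: φ = -89.2°.

|H| = 0.01413 (-37.0 dB), φ = -89.2°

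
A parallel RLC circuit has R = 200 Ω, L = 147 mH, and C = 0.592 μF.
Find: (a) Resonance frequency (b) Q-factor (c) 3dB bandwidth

Step 1 — Resonance: ω₀ = 1/√(LC) = 1/√(0.147·5.92e-07) = 3390 rad/s.
Step 2 — f₀ = ω₀/(2π) = 539.5 Hz.
Step 3 — Parallel Q: Q = R/(ω₀L) = 200/(3390·0.147) = 0.4014.
Step 4 — Bandwidth: Δω = ω₀/Q = 8446 rad/s; BW = Δω/(2π) = 1344 Hz.

(a) f₀ = 539.5 Hz  (b) Q = 0.4014  (c) BW = 1344 Hz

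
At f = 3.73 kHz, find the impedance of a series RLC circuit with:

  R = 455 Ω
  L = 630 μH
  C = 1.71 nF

Step 1 — Angular frequency: ω = 2π·f = 2π·3730 = 2.344e+04 rad/s.
Step 2 — Component impedances:
  R: Z = R = 455 Ω
  L: Z = jωL = j·2.344e+04·0.00063 = 0 + j14.76 Ω
  C: Z = 1/(jωC) = -j/(ω·C) = 0 - j2.495e+04 Ω
Step 3 — Series combination: Z_total = R + L + C = 455 - j2.494e+04 Ω = 2.494e+04∠-89.0° Ω.

Z = 455 - j2.494e+04 Ω = 2.494e+04∠-89.0° Ω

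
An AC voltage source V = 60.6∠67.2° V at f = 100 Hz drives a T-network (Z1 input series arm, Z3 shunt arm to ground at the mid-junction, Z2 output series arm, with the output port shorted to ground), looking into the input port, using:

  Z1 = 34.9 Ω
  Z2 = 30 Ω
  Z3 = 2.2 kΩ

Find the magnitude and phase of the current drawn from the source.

Step 1 — Angular frequency: ω = 2π·f = 2π·100 = 628.3 rad/s.
Step 2 — Component impedances:
  Z1: Z = R = 34.9 Ω
  Z2: Z = R = 30 Ω
  Z3: Z = R = 2200 Ω
Step 3 — With the output port shorted to ground, the output series arm Z2 runs from the junction to ground; the shunt arm Z3 also runs from the junction to ground. They appear in parallel: Z3 || Z2 = 29.6 Ω.
Step 4 — Series with input arm Z1: Z_in = Z1 + (Z3 || Z2) = 64.5 Ω = 64.5∠0.0° Ω.
Step 5 — Source phasor: V = 60.6∠67.2° V = 23.48 + j55.86 V.
Step 6 — Ohm's law: I = V / Z_total = (23.48 + j55.86) / (64.5) = 0.3641 + j0.8662 A.
Step 7 — Convert to polar: |I| = 0.9396 A, ∠I = 67.2°.

I = 0.9396∠67.2° A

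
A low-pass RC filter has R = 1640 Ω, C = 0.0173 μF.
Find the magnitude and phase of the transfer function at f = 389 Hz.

Step 1 — Angular frequency: ω = 2π·389 = 2444 rad/s.
Step 2 — Transfer function: H(jω) = 1/(1 + jωRC).
Step 3 — Denominator: 1 + jωRC = 1 + j·2444·1640·1.73e-08 = 1 + j0.06935.
Step 4 — H = 0.9952 - j0.06901.
Step 5 — Magnitude: |H| = 0.9976 (-0.0 dB); phase: φ = -4.0°.

|H| = 0.9976 (-0.0 dB), φ = -4.0°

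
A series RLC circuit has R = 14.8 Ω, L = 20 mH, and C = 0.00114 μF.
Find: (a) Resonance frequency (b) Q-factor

Step 1 — Resonance condition Im(Z)=0 gives ω₀ = 1/√(LC).
Step 2 — ω₀ = 1/√(0.02·1.14e-09) = 2.094e+05 rad/s.
Step 3 — f₀ = ω₀/(2π) = 3.333e+04 Hz.
Step 4 — Series Q: Q = ω₀L/R = 2.094e+05·0.02/14.8 = 283.

(a) f₀ = 3.333e+04 Hz  (b) Q = 283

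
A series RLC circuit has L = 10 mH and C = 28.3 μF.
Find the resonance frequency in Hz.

Step 1 — Resonance condition Im(Z)=0 gives ω₀ = 1/√(LC).
Step 2 — ω₀ = 1/√(0.01·2.83e-05) = 1880 rad/s.
Step 3 — f₀ = ω₀/(2π) = 299.2 Hz.

f₀ = 299.2 Hz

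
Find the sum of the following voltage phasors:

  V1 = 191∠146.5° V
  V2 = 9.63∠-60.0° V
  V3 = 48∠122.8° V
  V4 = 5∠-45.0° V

Step 1 — Convert each phasor to rectangular form:
  V1 = 191·(cos(146.5°) + j·sin(146.5°)) = -159.3 + j105.4 V
  V2 = 9.63·(cos(-60.0°) + j·sin(-60.0°)) = 4.815 - j8.34 V
  V3 = 48·(cos(122.8°) + j·sin(122.8°)) = -26 + j40.35 V
  V4 = 5·(cos(-45.0°) + j·sin(-45.0°)) = 3.536 - j3.536 V
Step 2 — Sum components: V_total = -176.9 + j133.9 V.
Step 3 — Convert to polar: |V_total| = 221.9 V, ∠V_total = 142.9°.

V_total = 221.9∠142.9° V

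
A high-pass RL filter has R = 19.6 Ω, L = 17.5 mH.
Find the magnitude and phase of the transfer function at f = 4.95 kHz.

Step 1 — Angular frequency: ω = 2π·4950 = 3.11e+04 rad/s.
Step 2 — Transfer function: H(jω) = jωL/(R + jωL).
Step 3 — Numerator jωL = j·544.3; denominator R + jωL = 19.6 + j544.3.
Step 4 — H = 0.9987 + j0.03596.
Step 5 — Magnitude: |H| = 0.9994 (-0.0 dB); phase: φ = 2.1°.

|H| = 0.9994 (-0.0 dB), φ = 2.1°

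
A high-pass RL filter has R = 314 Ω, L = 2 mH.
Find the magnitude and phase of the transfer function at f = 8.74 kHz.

Step 1 — Angular frequency: ω = 2π·8740 = 5.492e+04 rad/s.
Step 2 — Transfer function: H(jω) = jωL/(R + jωL).
Step 3 — Numerator jωL = j·109.8; denominator R + jωL = 314 + j109.8.
Step 4 — H = 0.109 + j0.3116.
Step 5 — Magnitude: |H| = 0.3302 (-9.6 dB); phase: φ = 70.7°.

|H| = 0.3302 (-9.6 dB), φ = 70.7°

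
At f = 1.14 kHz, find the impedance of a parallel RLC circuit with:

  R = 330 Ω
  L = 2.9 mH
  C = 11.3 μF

Step 1 — Angular frequency: ω = 2π·f = 2π·1140 = 7163 rad/s.
Step 2 — Component impedances:
  R: Z = R = 330 Ω
  L: Z = jωL = j·7163·0.0029 = 0 + j20.77 Ω
  C: Z = 1/(jωC) = -j/(ω·C) = 0 - j12.35 Ω
Step 3 — Parallel combination: 1/Z_total = 1/R + 1/L + 1/C; Z_total = 2.793 - j30.23 Ω = 30.36∠-84.7° Ω.

Z = 2.793 - j30.23 Ω = 30.36∠-84.7° Ω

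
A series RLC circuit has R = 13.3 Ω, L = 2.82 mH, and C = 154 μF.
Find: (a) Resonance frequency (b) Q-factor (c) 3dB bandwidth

Step 1 — Resonance: ω₀ = 1/√(LC) = 1/√(0.00282·0.000154) = 1517 rad/s.
Step 2 — f₀ = ω₀/(2π) = 241.5 Hz.
Step 3 — Series Q: Q = ω₀L/R = 1517·0.00282/13.3 = 0.3217.
Step 4 — Bandwidth: Δω = ω₀/Q = 4716 rad/s; BW = Δω/(2π) = 750.6 Hz.

(a) f₀ = 241.5 Hz  (b) Q = 0.3217  (c) BW = 750.6 Hz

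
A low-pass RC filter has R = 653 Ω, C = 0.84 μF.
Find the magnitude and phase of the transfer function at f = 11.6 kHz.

Step 1 — Angular frequency: ω = 2π·1.16e+04 = 7.288e+04 rad/s.
Step 2 — Transfer function: H(jω) = 1/(1 + jωRC).
Step 3 — Denominator: 1 + jωRC = 1 + j·7.288e+04·653·8.4e-07 = 1 + j39.98.
Step 4 — H = 0.0006253 - j0.025.
Step 5 — Magnitude: |H| = 0.02501 (-32.0 dB); phase: φ = -88.6°.

|H| = 0.02501 (-32.0 dB), φ = -88.6°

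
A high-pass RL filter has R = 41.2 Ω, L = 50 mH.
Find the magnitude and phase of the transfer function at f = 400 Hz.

Step 1 — Angular frequency: ω = 2π·400 = 2513 rad/s.
Step 2 — Transfer function: H(jω) = jωL/(R + jωL).
Step 3 — Numerator jωL = j·125.7; denominator R + jωL = 41.2 + j125.7.
Step 4 — H = 0.9029 + j0.296.
Step 5 — Magnitude: |H| = 0.9502 (-0.4 dB); phase: φ = 18.2°.

|H| = 0.9502 (-0.4 dB), φ = 18.2°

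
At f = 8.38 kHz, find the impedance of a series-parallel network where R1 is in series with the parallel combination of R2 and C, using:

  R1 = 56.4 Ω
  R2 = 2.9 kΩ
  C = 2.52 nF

Step 1 — Angular frequency: ω = 2π·f = 2π·8380 = 5.265e+04 rad/s.
Step 2 — Component impedances:
  R1: Z = R = 56.4 Ω
  R2: Z = R = 2900 Ω
  C: Z = 1/(jωC) = -j/(ω·C) = 0 - j7537 Ω
Step 3 — Parallel branch: R2 || C = 1/(1/R2 + 1/C) = 2526 - j972 Ω.
Step 4 — Series with R1: Z_total = R1 + (R2 || C) = 2582 - j972 Ω = 2759∠-20.6° Ω.

Z = 2582 - j972 Ω = 2759∠-20.6° Ω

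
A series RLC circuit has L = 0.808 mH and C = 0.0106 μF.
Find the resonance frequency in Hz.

Step 1 — Resonance condition Im(Z)=0 gives ω₀ = 1/√(LC).
Step 2 — ω₀ = 1/√(0.000808·1.06e-08) = 3.417e+05 rad/s.
Step 3 — f₀ = ω₀/(2π) = 5.438e+04 Hz.

f₀ = 5.438e+04 Hz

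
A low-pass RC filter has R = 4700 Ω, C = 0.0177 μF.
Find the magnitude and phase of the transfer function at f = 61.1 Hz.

Step 1 — Angular frequency: ω = 2π·61.1 = 383.9 rad/s.
Step 2 — Transfer function: H(jω) = 1/(1 + jωRC).
Step 3 — Denominator: 1 + jωRC = 1 + j·383.9·4700·1.77e-08 = 1 + j0.03194.
Step 4 — H = 0.999 - j0.0319.
Step 5 — Magnitude: |H| = 0.9995 (-0.0 dB); phase: φ = -1.8°.

|H| = 0.9995 (-0.0 dB), φ = -1.8°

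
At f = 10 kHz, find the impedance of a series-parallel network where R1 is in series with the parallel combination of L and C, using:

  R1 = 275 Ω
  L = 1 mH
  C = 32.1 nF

Step 1 — Angular frequency: ω = 2π·f = 2π·1e+04 = 6.283e+04 rad/s.
Step 2 — Component impedances:
  R1: Z = R = 275 Ω
  L: Z = jωL = j·6.283e+04·0.001 = 0 + j62.83 Ω
  C: Z = 1/(jωC) = -j/(ω·C) = 0 - j495.8 Ω
Step 3 — Parallel branch: L || C = 1/(1/L + 1/C) = 0 + j71.95 Ω.
Step 4 — Series with R1: Z_total = R1 + (L || C) = 275 + j71.95 Ω = 284.3∠14.7° Ω.

Z = 275 + j71.95 Ω = 284.3∠14.7° Ω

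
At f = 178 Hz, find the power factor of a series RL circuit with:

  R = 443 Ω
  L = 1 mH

Step 1 — Angular frequency: ω = 2π·f = 2π·178 = 1118 rad/s.
Step 2 — Component impedances:
  R: Z = R = 443 Ω
  L: Z = jωL = j·1118·0.001 = 0 + j1.118 Ω
Step 3 — Series combination: Z_total = R + L = 443 + j1.118 Ω = 443∠0.1° Ω.
Step 4 — Power factor: PF = cos(φ) = Re(Z)/|Z| = 443/443 = 1.
Step 5 — Type: Im(Z) = 1.118 ⇒ lagging (phase φ = 0.1°).

PF = 1 (lagging, φ = 0.1°)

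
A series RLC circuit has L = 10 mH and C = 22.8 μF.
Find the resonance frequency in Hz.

Step 1 — Resonance condition Im(Z)=0 gives ω₀ = 1/√(LC).
Step 2 — ω₀ = 1/√(0.01·2.28e-05) = 2094 rad/s.
Step 3 — f₀ = ω₀/(2π) = 333.3 Hz.

f₀ = 333.3 Hz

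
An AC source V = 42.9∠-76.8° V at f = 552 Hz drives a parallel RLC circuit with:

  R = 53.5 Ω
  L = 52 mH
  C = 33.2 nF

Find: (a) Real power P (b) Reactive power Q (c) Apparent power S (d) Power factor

Step 1 — Angular frequency: ω = 2π·f = 2π·552 = 3468 rad/s.
Step 2 — Component impedances:
  R: Z = R = 53.5 Ω
  L: Z = jωL = j·3468·0.052 = 0 + j180.4 Ω
  C: Z = 1/(jωC) = -j/(ω·C) = 0 - j8684 Ω
Step 3 — Parallel combination: 1/Z_total = 1/R + 1/L + 1/C; Z_total = 49.34 + j14.33 Ω = 51.38∠16.2° Ω.
Step 4 — Source phasor: V = 42.9∠-76.8° V = 9.796 - j41.77 V.
Step 5 — Current: I = V / Z = -0.04367 - j0.8339 A = 0.835∠-93.0° A.
Step 6 — Complex power: S = V·I* = 34.4 + j9.993 VA.
Step 7 — Real power: P = Re(S) = 34.4 W.
Step 8 — Reactive power: Q = Im(S) = 9.993 VAR.
Step 9 — Apparent power: |S| = 35.82 VA.
Step 10 — Power factor: PF = P/|S| = 0.9603 (lagging).

(a) P = 34.4 W  (b) Q = 9.993 VAR  (c) S = 35.82 VA  (d) PF = 0.9603 (lagging)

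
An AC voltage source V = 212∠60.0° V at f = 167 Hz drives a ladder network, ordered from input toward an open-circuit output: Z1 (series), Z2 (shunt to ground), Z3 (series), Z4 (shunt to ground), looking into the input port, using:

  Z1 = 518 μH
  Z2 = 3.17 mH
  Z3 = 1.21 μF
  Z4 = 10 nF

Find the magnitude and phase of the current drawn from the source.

Step 1 — Angular frequency: ω = 2π·f = 2π·167 = 1049 rad/s.
Step 2 — Component impedances:
  Z1: Z = jωL = j·1049·0.000518 = 0 + j0.5435 Ω
  Z2: Z = jωL = j·1049·0.00317 = 0 + j3.326 Ω
  Z3: Z = 1/(jωC) = -j/(ω·C) = 0 - j787.6 Ω
  Z4: Z = 1/(jωC) = -j/(ω·C) = 0 - j9.53e+04 Ω
Step 3 — Ladder network (open output): work backward from the far end, alternating series and parallel combinations. Z_in = 0 + j3.87 Ω = 3.87∠90.0° Ω.
Step 4 — Source phasor: V = 212∠60.0° V = 106 + j183.6 V.
Step 5 — Ohm's law: I = V / Z_total = (106 + j183.6) / (0 + j3.87) = 47.44 - j27.39 A.
Step 6 — Convert to polar: |I| = 54.78 A, ∠I = -30.0°.

I = 54.78∠-30.0° A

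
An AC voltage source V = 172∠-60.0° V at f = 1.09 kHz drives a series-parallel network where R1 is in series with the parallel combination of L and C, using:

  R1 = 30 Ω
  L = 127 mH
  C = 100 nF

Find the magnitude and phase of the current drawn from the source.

Step 1 — Angular frequency: ω = 2π·f = 2π·1090 = 6849 rad/s.
Step 2 — Component impedances:
  R1: Z = R = 30 Ω
  L: Z = jωL = j·6849·0.127 = 0 + j869.8 Ω
  C: Z = 1/(jωC) = -j/(ω·C) = 0 - j1460 Ω
Step 3 — Parallel branch: L || C = 1/(1/L + 1/C) = 0 + j2151 Ω.
Step 4 — Series with R1: Z_total = R1 + (L || C) = 30 + j2151 Ω = 2151∠89.2° Ω.
Step 5 — Source phasor: V = 172∠-60.0° V = 86 - j149 V.
Step 6 — Ohm's law: I = V / Z_total = (86 - j149) / (30 + j2151) = -0.06867 - j0.04093 A.
Step 7 — Convert to polar: |I| = 0.07995 A, ∠I = -149.2°.

I = 0.07995∠-149.2° A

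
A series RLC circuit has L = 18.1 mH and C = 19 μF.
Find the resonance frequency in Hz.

Step 1 — Resonance condition Im(Z)=0 gives ω₀ = 1/√(LC).
Step 2 — ω₀ = 1/√(0.0181·1.9e-05) = 1705 rad/s.
Step 3 — f₀ = ω₀/(2π) = 271.4 Hz.

f₀ = 271.4 Hz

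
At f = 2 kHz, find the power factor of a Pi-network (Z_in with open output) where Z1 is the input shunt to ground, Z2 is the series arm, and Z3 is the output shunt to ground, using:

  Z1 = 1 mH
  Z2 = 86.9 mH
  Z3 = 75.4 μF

Step 1 — Angular frequency: ω = 2π·f = 2π·2000 = 1.257e+04 rad/s.
Step 2 — Component impedances:
  Z1: Z = jωL = j·1.257e+04·0.001 = 0 + j12.57 Ω
  Z2: Z = jωL = j·1.257e+04·0.0869 = 0 + j1092 Ω
  Z3: Z = 1/(jωC) = -j/(ω·C) = 0 - j1.055 Ω
Step 3 — With open output, the series arm Z2 and the output shunt Z3 appear in series to ground: Z2 + Z3 = 0 + j1091 Ω.
Step 4 — Parallel with input shunt Z1: Z_in = Z1 || (Z2 + Z3) = 0 + j12.42 Ω = 12.42∠90.0° Ω.
Step 5 — Power factor: PF = cos(φ) = Re(Z)/|Z| = -0/12.42 = -0.
Step 6 — Type: Im(Z) = 12.42 ⇒ lagging (phase φ = 90.0°).

PF = -0 (lagging, φ = 90.0°)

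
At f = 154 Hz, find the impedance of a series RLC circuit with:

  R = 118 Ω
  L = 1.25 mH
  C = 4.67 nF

Step 1 — Angular frequency: ω = 2π·f = 2π·154 = 967.6 rad/s.
Step 2 — Component impedances:
  R: Z = R = 118 Ω
  L: Z = jωL = j·967.6·0.00125 = 0 + j1.21 Ω
  C: Z = 1/(jωC) = -j/(ω·C) = 0 - j2.213e+05 Ω
Step 3 — Series combination: Z_total = R + L + C = 118 - j2.213e+05 Ω = 2.213e+05∠-90.0° Ω.

Z = 118 - j2.213e+05 Ω = 2.213e+05∠-90.0° Ω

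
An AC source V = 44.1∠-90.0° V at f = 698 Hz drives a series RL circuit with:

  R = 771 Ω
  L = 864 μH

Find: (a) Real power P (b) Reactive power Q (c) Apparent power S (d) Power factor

Step 1 — Angular frequency: ω = 2π·f = 2π·698 = 4386 rad/s.
Step 2 — Component impedances:
  R: Z = R = 771 Ω
  L: Z = jωL = j·4386·0.000864 = 0 + j3.789 Ω
Step 3 — Series combination: Z_total = R + L = 771 + j3.789 Ω = 771∠0.3° Ω.
Step 4 — Source phasor: V = 44.1∠-90.0° V = 0 - j44.1 V.
Step 5 — Current: I = V / Z = -0.0002811 - j0.0572 A = 0.0572∠-90.3° A.
Step 6 — Complex power: S = V·I* = 2.522 + j0.0124 VA.
Step 7 — Real power: P = Re(S) = 2.522 W.
Step 8 — Reactive power: Q = Im(S) = 0.0124 VAR.
Step 9 — Apparent power: |S| = 2.522 VA.
Step 10 — Power factor: PF = P/|S| = 1 (lagging).

(a) P = 2.522 W  (b) Q = 0.0124 VAR  (c) S = 2.522 VA  (d) PF = 1 (lagging)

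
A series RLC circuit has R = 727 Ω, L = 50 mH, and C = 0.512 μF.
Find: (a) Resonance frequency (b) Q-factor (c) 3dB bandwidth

Step 1 — Resonance condition Im(Z)=0 gives ω₀ = 1/√(LC).
Step 2 — ω₀ = 1/√(0.05·5.12e-07) = 6250 rad/s.
Step 3 — f₀ = ω₀/(2π) = 994.7 Hz.
Step 4 — Series Q: Q = ω₀L/R = 6250·0.05/727 = 0.4298.
Step 5 — 3dB bandwidth: Δω = ω₀/Q = 1.454e+04 rad/s; BW = Δω/(2π) = 2314 Hz.

(a) f₀ = 994.7 Hz  (b) Q = 0.4298  (c) BW = 2314 Hz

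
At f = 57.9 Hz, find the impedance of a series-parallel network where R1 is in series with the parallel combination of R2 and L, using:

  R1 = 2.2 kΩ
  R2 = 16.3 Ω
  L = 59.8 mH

Step 1 — Angular frequency: ω = 2π·f = 2π·57.9 = 363.8 rad/s.
Step 2 — Component impedances:
  R1: Z = R = 2200 Ω
  R2: Z = R = 16.3 Ω
  L: Z = jωL = j·363.8·0.0598 = 0 + j21.76 Ω
Step 3 — Parallel branch: R2 || L = 1/(1/R2 + 1/L) = 10.44 + j7.822 Ω.
Step 4 — Series with R1: Z_total = R1 + (R2 || L) = 2210 + j7.822 Ω = 2210∠0.2° Ω.

Z = 2210 + j7.822 Ω = 2210∠0.2° Ω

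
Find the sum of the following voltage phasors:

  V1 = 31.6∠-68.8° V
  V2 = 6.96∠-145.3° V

Step 1 — Convert each phasor to rectangular form:
  V1 = 31.6·(cos(-68.8°) + j·sin(-68.8°)) = 11.43 - j29.46 V
  V2 = 6.96·(cos(-145.3°) + j·sin(-145.3°)) = -5.722 - j3.962 V
Step 2 — Sum components: V_total = 5.705 - j33.42 V.
Step 3 — Convert to polar: |V_total| = 33.91 V, ∠V_total = -80.3°.

V_total = 33.91∠-80.3° V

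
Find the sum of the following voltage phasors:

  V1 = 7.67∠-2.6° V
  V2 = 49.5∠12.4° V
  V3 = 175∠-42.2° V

Step 1 — Convert each phasor to rectangular form:
  V1 = 7.67·(cos(-2.6°) + j·sin(-2.6°)) = 7.662 - j0.3479 V
  V2 = 49.5·(cos(12.4°) + j·sin(12.4°)) = 48.35 + j10.63 V
  V3 = 175·(cos(-42.2°) + j·sin(-42.2°)) = 129.6 - j117.6 V
Step 2 — Sum components: V_total = 185.6 - j107.3 V.
Step 3 — Convert to polar: |V_total| = 214.4 V, ∠V_total = -30.0°.

V_total = 214.4∠-30.0° V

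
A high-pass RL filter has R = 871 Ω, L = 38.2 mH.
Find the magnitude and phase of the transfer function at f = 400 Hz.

Step 1 — Angular frequency: ω = 2π·400 = 2513 rad/s.
Step 2 — Transfer function: H(jω) = jωL/(R + jωL).
Step 3 — Numerator jωL = j·96.01; denominator R + jωL = 871 + j96.01.
Step 4 — H = 0.012 + j0.1089.
Step 5 — Magnitude: |H| = 0.1096 (-19.2 dB); phase: φ = 83.7°.

|H| = 0.1096 (-19.2 dB), φ = 83.7°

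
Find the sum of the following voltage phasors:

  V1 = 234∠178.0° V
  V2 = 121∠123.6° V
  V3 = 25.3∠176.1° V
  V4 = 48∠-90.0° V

Step 1 — Convert each phasor to rectangular form:
  V1 = 234·(cos(178.0°) + j·sin(178.0°)) = -233.9 + j8.166 V
  V2 = 121·(cos(123.6°) + j·sin(123.6°)) = -66.96 + j100.8 V
  V3 = 25.3·(cos(176.1°) + j·sin(176.1°)) = -25.24 + j1.721 V
  V4 = 48·(cos(-90.0°) + j·sin(-90.0°)) = 0 - j48 V
Step 2 — Sum components: V_total = -326.1 + j62.67 V.
Step 3 — Convert to polar: |V_total| = 332 V, ∠V_total = 169.1°.

V_total = 332∠169.1° V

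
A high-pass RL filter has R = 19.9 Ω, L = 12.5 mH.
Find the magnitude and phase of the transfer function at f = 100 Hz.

Step 1 — Angular frequency: ω = 2π·100 = 628.3 rad/s.
Step 2 — Transfer function: H(jω) = jωL/(R + jωL).
Step 3 — Numerator jωL = j·7.854; denominator R + jωL = 19.9 + j7.854.
Step 4 — H = 0.1348 + j0.3415.
Step 5 — Magnitude: |H| = 0.3671 (-8.7 dB); phase: φ = 68.5°.

|H| = 0.3671 (-8.7 dB), φ = 68.5°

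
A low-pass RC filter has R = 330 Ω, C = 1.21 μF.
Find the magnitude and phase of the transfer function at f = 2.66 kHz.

Step 1 — Angular frequency: ω = 2π·2660 = 1.671e+04 rad/s.
Step 2 — Transfer function: H(jω) = 1/(1 + jωRC).
Step 3 — Denominator: 1 + jωRC = 1 + j·1.671e+04·330·1.21e-06 = 1 + j6.674.
Step 4 — H = 0.02196 - j0.1466.
Step 5 — Magnitude: |H| = 0.1482 (-16.6 dB); phase: φ = -81.5°.

|H| = 0.1482 (-16.6 dB), φ = -81.5°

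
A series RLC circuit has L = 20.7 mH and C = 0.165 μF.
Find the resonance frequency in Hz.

Step 1 — Resonance condition Im(Z)=0 gives ω₀ = 1/√(LC).
Step 2 — ω₀ = 1/√(0.0207·1.65e-07) = 1.711e+04 rad/s.
Step 3 — f₀ = ω₀/(2π) = 2723 Hz.

f₀ = 2723 Hz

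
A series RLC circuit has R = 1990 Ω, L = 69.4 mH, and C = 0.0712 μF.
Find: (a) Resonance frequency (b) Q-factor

Step 1 — Resonance condition Im(Z)=0 gives ω₀ = 1/√(LC).
Step 2 — ω₀ = 1/√(0.0694·7.12e-08) = 1.423e+04 rad/s.
Step 3 — f₀ = ω₀/(2π) = 2264 Hz.
Step 4 — Series Q: Q = ω₀L/R = 1.423e+04·0.0694/1990 = 0.4961.

(a) f₀ = 2264 Hz  (b) Q = 0.4961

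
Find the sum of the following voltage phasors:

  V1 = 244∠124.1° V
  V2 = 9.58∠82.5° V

Step 1 — Convert each phasor to rectangular form:
  V1 = 244·(cos(124.1°) + j·sin(124.1°)) = -136.8 + j202 V
  V2 = 9.58·(cos(82.5°) + j·sin(82.5°)) = 1.25 + j9.498 V
Step 2 — Sum components: V_total = -135.5 + j211.5 V.
Step 3 — Convert to polar: |V_total| = 251.2 V, ∠V_total = 122.6°.

V_total = 251.2∠122.6° V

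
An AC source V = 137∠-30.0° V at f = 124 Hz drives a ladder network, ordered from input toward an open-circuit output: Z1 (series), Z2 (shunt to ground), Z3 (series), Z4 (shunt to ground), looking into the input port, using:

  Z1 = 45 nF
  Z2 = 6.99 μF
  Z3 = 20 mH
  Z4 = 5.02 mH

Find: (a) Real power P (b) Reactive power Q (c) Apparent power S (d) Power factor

Step 1 — Angular frequency: ω = 2π·f = 2π·124 = 779.1 rad/s.
Step 2 — Component impedances:
  Z1: Z = 1/(jωC) = -j/(ω·C) = 0 - j2.852e+04 Ω
  Z2: Z = 1/(jωC) = -j/(ω·C) = 0 - j183.6 Ω
  Z3: Z = jωL = j·779.1·0.02 = 0 + j15.58 Ω
  Z4: Z = jωL = j·779.1·0.00502 = 0 + j3.911 Ω
Step 3 — Ladder network (open output): work backward from the far end, alternating series and parallel combinations. Z_in = 0 - j2.85e+04 Ω = 2.85e+04∠-90.0° Ω.
Step 4 — Source phasor: V = 137∠-30.0° V = 118.6 - j68.5 V.
Step 5 — Current: I = V / Z = 0.002403 + j0.004163 A = 0.004807∠60.0° A.
Step 6 — Complex power: S = V·I* = 0 - j0.6585 VA.
Step 7 — Real power: P = Re(S) = 0 W.
Step 8 — Reactive power: Q = Im(S) = -0.6585 VAR.
Step 9 — Apparent power: |S| = 0.6585 VA.
Step 10 — Power factor: PF = P/|S| = 0 (leading).

(a) P = 0 W  (b) Q = -0.6585 VAR  (c) S = 0.6585 VA  (d) PF = 0 (leading)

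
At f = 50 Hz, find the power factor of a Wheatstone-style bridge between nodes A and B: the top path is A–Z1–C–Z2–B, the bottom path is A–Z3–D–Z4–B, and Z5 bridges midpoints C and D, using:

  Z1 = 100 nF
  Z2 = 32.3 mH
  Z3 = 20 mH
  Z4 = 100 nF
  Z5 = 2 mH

Step 1 — Angular frequency: ω = 2π·f = 2π·50 = 314.2 rad/s.
Step 2 — Component impedances:
  Z1: Z = 1/(jωC) = -j/(ω·C) = 0 - j3.183e+04 Ω
  Z2: Z = jωL = j·314.2·0.0323 = 0 + j10.15 Ω
  Z3: Z = jωL = j·314.2·0.02 = 0 + j6.283 Ω
  Z4: Z = 1/(jωC) = -j/(ω·C) = 0 - j3.183e+04 Ω
  Z5: Z = jωL = j·314.2·0.002 = 0 + j0.6283 Ω
Step 3 — Bridge requires nodal analysis (the Z5 bridge couples midpoints C and D, so the two paths cannot be reduced to a simple series/parallel combination). Setting node B to ground and injecting 1 A at node A, the 3-node admittance system at A, C, D solves to V_A = Z_AB = 0 + j17.06 Ω = 17.06∠90.0° Ω.
Step 4 — Power factor: PF = cos(φ) = Re(Z)/|Z| = 0/17.06 = 0.
Step 5 — Type: Im(Z) = 17.06 ⇒ lagging (phase φ = 90.0°).

PF = 0 (lagging, φ = 90.0°)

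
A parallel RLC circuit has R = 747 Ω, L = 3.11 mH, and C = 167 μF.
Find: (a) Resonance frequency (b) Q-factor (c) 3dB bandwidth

Step 1 — Resonance: ω₀ = 1/√(LC) = 1/√(0.00311·0.000167) = 1388 rad/s.
Step 2 — f₀ = ω₀/(2π) = 220.8 Hz.
Step 3 — Parallel Q: Q = R/(ω₀L) = 747/(1388·0.00311) = 173.1.
Step 4 — Bandwidth: Δω = ω₀/Q = 8.016 rad/s; BW = Δω/(2π) = 1.276 Hz.

(a) f₀ = 220.8 Hz  (b) Q = 173.1  (c) BW = 1.276 Hz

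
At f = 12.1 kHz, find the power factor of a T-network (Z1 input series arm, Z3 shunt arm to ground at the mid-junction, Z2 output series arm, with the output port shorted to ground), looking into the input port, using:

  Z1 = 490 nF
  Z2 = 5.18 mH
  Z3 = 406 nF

Step 1 — Angular frequency: ω = 2π·f = 2π·1.21e+04 = 7.603e+04 rad/s.
Step 2 — Component impedances:
  Z1: Z = 1/(jωC) = -j/(ω·C) = 0 - j26.84 Ω
  Z2: Z = jωL = j·7.603e+04·0.00518 = 0 + j393.8 Ω
  Z3: Z = 1/(jωC) = -j/(ω·C) = 0 - j32.4 Ω
Step 3 — With the output port shorted to ground, the output series arm Z2 runs from the junction to ground; the shunt arm Z3 also runs from the junction to ground. They appear in parallel: Z3 || Z2 = 0 - j35.3 Ω.
Step 4 — Series with input arm Z1: Z_in = Z1 + (Z3 || Z2) = 0 - j62.14 Ω = 62.14∠-90.0° Ω.
Step 5 — Power factor: PF = cos(φ) = Re(Z)/|Z| = 0/62.14 = 0.
Step 6 — Type: Im(Z) = -62.14 ⇒ leading (phase φ = -90.0°).

PF = 0 (leading, φ = -90.0°)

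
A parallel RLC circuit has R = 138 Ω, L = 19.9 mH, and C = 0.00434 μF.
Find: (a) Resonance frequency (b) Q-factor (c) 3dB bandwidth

Step 1 — Resonance: ω₀ = 1/√(LC) = 1/√(0.0199·4.34e-09) = 1.076e+05 rad/s.
Step 2 — f₀ = ω₀/(2π) = 1.713e+04 Hz.
Step 3 — Parallel Q: Q = R/(ω₀L) = 138/(1.076e+05·0.0199) = 0.06445.
Step 4 — Bandwidth: Δω = ω₀/Q = 1.67e+06 rad/s; BW = Δω/(2π) = 2.657e+05 Hz.

(a) f₀ = 1.713e+04 Hz  (b) Q = 0.06445  (c) BW = 2.657e+05 Hz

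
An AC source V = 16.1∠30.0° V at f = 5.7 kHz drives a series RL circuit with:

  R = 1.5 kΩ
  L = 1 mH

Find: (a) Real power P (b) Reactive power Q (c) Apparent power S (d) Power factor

Step 1 — Angular frequency: ω = 2π·f = 2π·5700 = 3.581e+04 rad/s.
Step 2 — Component impedances:
  R: Z = R = 1500 Ω
  L: Z = jωL = j·3.581e+04·0.001 = 0 + j35.81 Ω
Step 3 — Series combination: Z_total = R + L = 1500 + j35.81 Ω = 1500∠1.4° Ω.
Step 4 — Source phasor: V = 16.1∠30.0° V = 13.94 + j8.05 V.
Step 5 — Current: I = V / Z = 0.009418 + j0.005142 A = 0.01073∠28.6° A.
Step 6 — Complex power: S = V·I* = 0.1727 + j0.004124 VA.
Step 7 — Real power: P = Re(S) = 0.1727 W.
Step 8 — Reactive power: Q = Im(S) = 0.004124 VAR.
Step 9 — Apparent power: |S| = 0.1728 VA.
Step 10 — Power factor: PF = P/|S| = 0.9997 (lagging).

(a) P = 0.1727 W  (b) Q = 0.004124 VAR  (c) S = 0.1728 VA  (d) PF = 0.9997 (lagging)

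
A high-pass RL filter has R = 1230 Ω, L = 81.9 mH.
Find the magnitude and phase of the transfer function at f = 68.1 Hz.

Step 1 — Angular frequency: ω = 2π·68.1 = 427.9 rad/s.
Step 2 — Transfer function: H(jω) = jωL/(R + jωL).
Step 3 — Numerator jωL = j·35.04; denominator R + jωL = 1230 + j35.04.
Step 4 — H = 0.0008111 + j0.02847.
Step 5 — Magnitude: |H| = 0.02848 (-30.9 dB); phase: φ = 88.4°.

|H| = 0.02848 (-30.9 dB), φ = 88.4°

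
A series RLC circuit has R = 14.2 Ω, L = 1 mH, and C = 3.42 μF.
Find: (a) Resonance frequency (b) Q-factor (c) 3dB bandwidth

Step 1 — Resonance: ω₀ = 1/√(LC) = 1/√(0.001·3.42e-06) = 1.71e+04 rad/s.
Step 2 — f₀ = ω₀/(2π) = 2721 Hz.
Step 3 — Series Q: Q = ω₀L/R = 1.71e+04·0.001/14.2 = 1.204.
Step 4 — Bandwidth: Δω = ω₀/Q = 1.42e+04 rad/s; BW = Δω/(2π) = 2260 Hz.

(a) f₀ = 2721 Hz  (b) Q = 1.204  (c) BW = 2260 Hz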